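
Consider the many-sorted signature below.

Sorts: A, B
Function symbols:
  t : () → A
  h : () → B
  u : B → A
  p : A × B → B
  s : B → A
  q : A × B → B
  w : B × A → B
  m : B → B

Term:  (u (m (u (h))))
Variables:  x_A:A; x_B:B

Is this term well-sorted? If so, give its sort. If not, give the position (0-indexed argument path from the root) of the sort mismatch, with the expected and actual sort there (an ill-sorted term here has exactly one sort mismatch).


      (h) : B
    (u (h)) : A
  (m (u (h))) : ✗ arg 0 at [0, 0] has sort A, expected B

ill-sorted at position [0, 0]: expected B, got A


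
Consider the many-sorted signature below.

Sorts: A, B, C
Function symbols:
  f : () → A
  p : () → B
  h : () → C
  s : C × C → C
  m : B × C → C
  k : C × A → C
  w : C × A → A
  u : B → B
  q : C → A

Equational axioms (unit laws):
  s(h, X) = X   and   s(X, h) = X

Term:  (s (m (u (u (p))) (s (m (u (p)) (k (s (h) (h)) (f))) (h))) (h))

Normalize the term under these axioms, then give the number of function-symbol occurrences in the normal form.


1. (s (m (u (u (p))) (s (m (u (p)) (k (s (h) (h)) (f))) (h))) (h))  →  (m (u (u (p))) (s (m (u (p)) (k (s (h) (h)) (f))) (h)))
2. (m (u (u (p))) (s (m (u (p)) (k (s (h) (h)) (f))) (h)))  →  (m (u (u (p))) (m (u (p)) (k (s (h) (h)) (f))))
3. (m (u (u (p))) (m (u (p)) (k (s (h) (h)) (f))))  →  (m (u (u (p))) (m (u (p)) (k (h) (f))))
normal form: (m (u (u (p))) (m (u (p)) (k (h) (f))))

size = 10


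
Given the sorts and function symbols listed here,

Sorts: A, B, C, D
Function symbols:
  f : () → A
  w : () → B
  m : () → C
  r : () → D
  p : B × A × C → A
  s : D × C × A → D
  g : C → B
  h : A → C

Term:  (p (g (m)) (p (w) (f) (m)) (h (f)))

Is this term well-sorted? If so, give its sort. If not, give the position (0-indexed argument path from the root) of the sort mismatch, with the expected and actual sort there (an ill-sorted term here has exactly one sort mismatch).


well-sorted; sort = A

    (m) : C
  (g (m)) : B
    (w) : B
    (f) : A
    (m) : C
  (p (w) (f) (m)) : A
    (f) : A
  (h (f)) : C
(p (g (m)) (p (w) (f) (m)) (h (f))) : A


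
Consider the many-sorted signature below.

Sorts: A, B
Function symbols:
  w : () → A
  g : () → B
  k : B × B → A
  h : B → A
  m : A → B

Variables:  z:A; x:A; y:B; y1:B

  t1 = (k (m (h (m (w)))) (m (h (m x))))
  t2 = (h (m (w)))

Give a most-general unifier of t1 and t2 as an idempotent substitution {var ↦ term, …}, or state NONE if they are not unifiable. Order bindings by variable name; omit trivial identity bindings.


NONE (not unifiable)

head clash or occurs-check failure — not unifiable


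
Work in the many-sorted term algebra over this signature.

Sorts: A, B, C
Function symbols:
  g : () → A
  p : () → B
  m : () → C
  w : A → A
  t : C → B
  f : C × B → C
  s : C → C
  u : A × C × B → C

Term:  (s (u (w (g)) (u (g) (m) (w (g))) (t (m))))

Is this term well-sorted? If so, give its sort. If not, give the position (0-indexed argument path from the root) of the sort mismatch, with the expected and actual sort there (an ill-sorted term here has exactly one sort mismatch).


      (g) : A
    (w (g)) : A
      (g) : A
      (m) : C
        (g) : A
      (w (g)) : A
    (u (g) (m) (w (g))) : ✗ arg 2 at [0, 1, 2] has sort A, expected B
      (m) : C
    (t (m)) : B

ill-sorted at position [0, 1, 2]: expected B, got A


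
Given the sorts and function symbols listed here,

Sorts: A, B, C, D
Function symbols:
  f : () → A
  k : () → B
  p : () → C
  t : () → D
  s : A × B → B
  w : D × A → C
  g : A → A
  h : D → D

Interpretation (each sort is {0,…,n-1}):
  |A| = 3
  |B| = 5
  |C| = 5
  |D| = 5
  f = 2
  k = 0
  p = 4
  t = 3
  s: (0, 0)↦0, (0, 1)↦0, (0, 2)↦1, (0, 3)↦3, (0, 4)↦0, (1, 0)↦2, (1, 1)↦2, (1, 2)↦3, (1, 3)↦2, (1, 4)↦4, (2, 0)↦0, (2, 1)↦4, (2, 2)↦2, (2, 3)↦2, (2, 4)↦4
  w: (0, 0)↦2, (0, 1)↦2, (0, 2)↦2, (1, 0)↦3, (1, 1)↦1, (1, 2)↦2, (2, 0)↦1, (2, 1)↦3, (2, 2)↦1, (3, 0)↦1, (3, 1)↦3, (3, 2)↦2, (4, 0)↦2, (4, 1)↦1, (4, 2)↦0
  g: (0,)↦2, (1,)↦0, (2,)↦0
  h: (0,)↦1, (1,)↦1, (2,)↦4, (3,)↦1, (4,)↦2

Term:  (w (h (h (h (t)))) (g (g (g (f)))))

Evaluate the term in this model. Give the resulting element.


value = 3

  t = 3
  (h (t)) = h(3,) = 1
  (h (h (t))) = h(1,) = 1
  (h (h (h (t)))) = h(1,) = 1
  f = 2
  (g (f)) = g(2,) = 0
  (g (g (f))) = g(0,) = 2
  (g (g (g (f)))) = g(2,) = 0
  (w (h (h (h (t)))) (g (g (g (f))))) = w(1, 0) = 3


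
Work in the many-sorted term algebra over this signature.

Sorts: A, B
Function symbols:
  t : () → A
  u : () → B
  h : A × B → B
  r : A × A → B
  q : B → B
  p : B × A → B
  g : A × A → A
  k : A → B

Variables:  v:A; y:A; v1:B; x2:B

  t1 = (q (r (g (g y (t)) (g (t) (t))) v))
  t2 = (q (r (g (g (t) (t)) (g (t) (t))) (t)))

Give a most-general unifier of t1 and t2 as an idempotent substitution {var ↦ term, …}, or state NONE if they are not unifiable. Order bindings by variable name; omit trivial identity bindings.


{v ↦ (t), y ↦ (t)}


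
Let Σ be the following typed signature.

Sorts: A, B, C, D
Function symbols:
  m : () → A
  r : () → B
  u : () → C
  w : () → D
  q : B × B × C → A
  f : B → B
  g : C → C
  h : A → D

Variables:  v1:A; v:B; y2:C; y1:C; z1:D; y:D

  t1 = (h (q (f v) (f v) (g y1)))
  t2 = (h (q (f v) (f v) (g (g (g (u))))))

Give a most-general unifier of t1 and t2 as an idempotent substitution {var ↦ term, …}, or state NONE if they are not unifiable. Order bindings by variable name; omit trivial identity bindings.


{y1 ↦ (g (g (u)))}


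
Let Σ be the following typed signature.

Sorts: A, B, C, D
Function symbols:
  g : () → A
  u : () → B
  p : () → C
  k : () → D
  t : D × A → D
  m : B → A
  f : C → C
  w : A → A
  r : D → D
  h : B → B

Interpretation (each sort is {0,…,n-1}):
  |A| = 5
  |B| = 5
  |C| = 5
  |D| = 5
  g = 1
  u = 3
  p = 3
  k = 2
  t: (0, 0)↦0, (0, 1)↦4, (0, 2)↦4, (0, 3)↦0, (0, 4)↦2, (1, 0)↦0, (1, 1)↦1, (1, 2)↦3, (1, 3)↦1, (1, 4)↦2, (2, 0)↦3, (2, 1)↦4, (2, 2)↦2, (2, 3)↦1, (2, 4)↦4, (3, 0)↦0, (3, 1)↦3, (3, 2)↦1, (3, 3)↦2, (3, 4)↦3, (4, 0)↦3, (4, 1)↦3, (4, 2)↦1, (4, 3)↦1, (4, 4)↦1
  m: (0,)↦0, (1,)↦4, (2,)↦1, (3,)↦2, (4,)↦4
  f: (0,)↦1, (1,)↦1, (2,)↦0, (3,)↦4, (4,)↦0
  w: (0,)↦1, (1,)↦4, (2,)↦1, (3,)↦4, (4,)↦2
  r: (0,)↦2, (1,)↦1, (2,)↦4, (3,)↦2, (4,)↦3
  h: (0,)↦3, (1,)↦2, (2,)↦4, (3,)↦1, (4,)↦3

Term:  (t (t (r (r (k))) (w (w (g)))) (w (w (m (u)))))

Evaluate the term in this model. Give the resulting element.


value = 2

  k = 2
  (r (k)) = r(2,) = 4
  (r (r (k))) = r(4,) = 3
  g = 1
  (w (g)) = w(1,) = 4
  (w (w (g))) = w(4,) = 2
  (t (r (r (k))) (w (w (g)))) = t(3, 2) = 1
  u = 3
  (m (u)) = m(3,) = 2
  (w (m (u))) = w(2,) = 1
  (w (w (m (u)))) = w(1,) = 4
  (t (t (r (r (k))) (w (w (g)))) (w (w (m (u))))) = t(1, 4) = 2


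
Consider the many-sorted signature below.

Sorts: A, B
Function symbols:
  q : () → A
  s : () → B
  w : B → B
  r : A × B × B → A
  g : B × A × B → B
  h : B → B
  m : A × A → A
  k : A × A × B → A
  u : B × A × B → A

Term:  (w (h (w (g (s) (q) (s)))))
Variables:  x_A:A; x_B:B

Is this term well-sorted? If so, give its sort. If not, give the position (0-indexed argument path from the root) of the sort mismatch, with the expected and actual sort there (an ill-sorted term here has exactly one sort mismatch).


        (s) : B
        (q) : A
        (s) : B
      (g (s) (q) (s)) : B
    (w (g (s) (q) (s))) : B
  (h (w (g (s) (q) (s)))) : B
(w (h (w (g (s) (q) (s))))) : B

well-sorted; sort = B


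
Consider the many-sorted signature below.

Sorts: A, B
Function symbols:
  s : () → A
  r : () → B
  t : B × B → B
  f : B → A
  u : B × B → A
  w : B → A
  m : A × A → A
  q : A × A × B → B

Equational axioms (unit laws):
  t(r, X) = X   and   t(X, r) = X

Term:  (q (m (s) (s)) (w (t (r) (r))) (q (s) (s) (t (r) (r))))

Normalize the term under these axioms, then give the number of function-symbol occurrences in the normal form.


size = 10

1. (q (m (s) (s)) (w (t (r) (r))) (q (s) (s) (t (r) (r))))  →  (q (m (s) (s)) (w (r)) (q (s) (s) (t (r) (r))))
2. (q (m (s) (s)) (w (r)) (q (s) (s) (t (r) (r))))  →  (q (m (s) (s)) (w (r)) (q (s) (s) (r)))
normal form: (q (m (s) (s)) (w (r)) (q (s) (s) (r)))


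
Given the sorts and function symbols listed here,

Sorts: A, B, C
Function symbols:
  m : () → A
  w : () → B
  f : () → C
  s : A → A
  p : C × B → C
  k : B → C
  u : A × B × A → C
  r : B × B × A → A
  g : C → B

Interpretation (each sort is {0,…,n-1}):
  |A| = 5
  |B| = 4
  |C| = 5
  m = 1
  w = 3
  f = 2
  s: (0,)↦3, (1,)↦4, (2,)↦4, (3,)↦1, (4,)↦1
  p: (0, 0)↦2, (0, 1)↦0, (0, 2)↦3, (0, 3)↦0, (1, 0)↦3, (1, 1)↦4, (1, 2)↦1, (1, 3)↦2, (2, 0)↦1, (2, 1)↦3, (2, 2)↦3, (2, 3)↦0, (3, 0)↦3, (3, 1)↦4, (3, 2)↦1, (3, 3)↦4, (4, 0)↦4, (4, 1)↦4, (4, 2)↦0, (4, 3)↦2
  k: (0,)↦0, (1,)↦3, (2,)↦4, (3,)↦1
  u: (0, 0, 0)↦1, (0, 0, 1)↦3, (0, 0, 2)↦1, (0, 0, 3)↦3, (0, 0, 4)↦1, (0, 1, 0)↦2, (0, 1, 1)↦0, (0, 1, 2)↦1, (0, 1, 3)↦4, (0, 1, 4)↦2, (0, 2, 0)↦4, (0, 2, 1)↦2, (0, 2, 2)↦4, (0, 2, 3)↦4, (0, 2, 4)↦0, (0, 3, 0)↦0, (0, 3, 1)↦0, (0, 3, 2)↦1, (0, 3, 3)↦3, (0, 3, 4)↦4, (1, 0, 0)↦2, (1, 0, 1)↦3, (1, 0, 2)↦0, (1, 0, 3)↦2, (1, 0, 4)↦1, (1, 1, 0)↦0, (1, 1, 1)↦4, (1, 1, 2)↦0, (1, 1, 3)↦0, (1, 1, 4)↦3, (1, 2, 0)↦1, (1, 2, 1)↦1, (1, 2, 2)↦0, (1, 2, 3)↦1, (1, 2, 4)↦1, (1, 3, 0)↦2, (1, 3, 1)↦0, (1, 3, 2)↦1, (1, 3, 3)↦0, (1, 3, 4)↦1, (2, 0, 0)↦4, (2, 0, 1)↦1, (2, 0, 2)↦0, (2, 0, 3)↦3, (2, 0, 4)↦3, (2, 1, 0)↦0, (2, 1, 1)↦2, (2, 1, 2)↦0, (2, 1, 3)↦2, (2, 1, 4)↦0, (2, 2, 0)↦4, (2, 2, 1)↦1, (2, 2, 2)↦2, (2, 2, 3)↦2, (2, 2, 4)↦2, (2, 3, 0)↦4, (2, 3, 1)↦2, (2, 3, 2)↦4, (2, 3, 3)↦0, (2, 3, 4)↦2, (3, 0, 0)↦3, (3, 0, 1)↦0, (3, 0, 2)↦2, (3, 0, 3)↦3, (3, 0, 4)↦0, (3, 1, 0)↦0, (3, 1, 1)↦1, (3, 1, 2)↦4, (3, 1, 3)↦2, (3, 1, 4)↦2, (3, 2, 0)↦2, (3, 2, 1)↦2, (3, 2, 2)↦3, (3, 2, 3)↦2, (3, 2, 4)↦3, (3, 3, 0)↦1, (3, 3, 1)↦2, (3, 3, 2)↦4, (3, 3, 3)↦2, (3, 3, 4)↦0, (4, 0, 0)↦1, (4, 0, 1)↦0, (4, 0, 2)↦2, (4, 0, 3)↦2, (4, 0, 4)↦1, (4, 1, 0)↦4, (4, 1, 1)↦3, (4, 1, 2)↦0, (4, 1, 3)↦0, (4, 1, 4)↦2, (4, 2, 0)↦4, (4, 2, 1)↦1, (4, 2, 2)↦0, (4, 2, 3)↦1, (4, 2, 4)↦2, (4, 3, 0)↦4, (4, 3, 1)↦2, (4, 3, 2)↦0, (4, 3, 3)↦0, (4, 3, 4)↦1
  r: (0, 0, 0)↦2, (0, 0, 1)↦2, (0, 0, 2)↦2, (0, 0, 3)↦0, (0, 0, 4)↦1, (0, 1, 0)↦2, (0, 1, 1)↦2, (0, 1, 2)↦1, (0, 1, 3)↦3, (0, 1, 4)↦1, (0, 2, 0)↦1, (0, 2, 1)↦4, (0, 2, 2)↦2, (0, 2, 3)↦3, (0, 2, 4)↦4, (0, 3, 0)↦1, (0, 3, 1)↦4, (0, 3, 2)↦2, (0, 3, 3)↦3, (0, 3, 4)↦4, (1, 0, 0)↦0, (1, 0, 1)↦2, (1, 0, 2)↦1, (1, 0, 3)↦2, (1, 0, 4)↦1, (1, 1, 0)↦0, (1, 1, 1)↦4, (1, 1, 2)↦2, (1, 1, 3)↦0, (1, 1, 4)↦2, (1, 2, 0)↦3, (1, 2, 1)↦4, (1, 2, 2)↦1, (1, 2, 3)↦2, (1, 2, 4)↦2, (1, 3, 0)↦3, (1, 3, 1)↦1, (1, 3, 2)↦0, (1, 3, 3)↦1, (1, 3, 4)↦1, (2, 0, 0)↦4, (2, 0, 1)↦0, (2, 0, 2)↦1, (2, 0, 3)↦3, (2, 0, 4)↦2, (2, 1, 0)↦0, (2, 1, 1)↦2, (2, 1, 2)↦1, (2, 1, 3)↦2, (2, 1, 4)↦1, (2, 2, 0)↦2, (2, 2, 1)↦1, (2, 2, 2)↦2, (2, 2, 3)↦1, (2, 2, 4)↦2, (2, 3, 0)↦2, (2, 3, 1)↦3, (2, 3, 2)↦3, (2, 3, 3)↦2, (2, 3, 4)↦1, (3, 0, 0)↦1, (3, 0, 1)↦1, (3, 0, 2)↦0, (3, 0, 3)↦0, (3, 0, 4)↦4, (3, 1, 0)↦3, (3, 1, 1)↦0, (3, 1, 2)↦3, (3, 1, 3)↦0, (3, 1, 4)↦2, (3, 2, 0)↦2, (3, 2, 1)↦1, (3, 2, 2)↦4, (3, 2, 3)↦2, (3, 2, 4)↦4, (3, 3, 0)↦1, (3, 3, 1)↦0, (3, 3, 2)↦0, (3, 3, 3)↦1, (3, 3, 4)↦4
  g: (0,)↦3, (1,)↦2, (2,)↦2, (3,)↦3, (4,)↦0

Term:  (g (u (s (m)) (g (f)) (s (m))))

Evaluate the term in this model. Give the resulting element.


  m = 1
  (s (m)) = s(1,) = 4
  f = 2
  (g (f)) = g(2,) = 2
  m = 1
  (s (m)) = s(1,) = 4
  (u (s (m)) (g (f)) (s (m))) = u(4, 2, 4) = 2
  (g (u (s (m)) (g (f)) (s (m)))) = g(2,) = 2

value = 2


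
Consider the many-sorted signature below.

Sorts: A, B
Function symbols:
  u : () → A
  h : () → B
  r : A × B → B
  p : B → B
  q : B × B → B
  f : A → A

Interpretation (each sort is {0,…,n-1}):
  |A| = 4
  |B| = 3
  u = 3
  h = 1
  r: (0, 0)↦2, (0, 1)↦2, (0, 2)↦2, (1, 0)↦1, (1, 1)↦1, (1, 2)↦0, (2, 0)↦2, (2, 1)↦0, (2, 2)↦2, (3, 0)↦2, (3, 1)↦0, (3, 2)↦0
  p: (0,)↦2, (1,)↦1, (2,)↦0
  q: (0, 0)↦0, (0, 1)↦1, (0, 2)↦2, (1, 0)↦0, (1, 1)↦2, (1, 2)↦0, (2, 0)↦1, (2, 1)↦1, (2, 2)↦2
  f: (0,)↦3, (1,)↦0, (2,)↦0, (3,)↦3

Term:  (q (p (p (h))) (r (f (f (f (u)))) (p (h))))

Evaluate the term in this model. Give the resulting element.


value = 0

  h = 1
  (p (h)) = p(1,) = 1
  (p (p (h))) = p(1,) = 1
  u = 3
  (f (u)) = f(3,) = 3
  (f (f (u))) = f(3,) = 3
  (f (f (f (u)))) = f(3,) = 3
  h = 1
  (p (h)) = p(1,) = 1
  (r (f (f (f (u)))) (p (h))) = r(3, 1) = 0
  (q (p (p (h))) (r (f (f (f (u)))) (p (h)))) = q(1, 0) = 0


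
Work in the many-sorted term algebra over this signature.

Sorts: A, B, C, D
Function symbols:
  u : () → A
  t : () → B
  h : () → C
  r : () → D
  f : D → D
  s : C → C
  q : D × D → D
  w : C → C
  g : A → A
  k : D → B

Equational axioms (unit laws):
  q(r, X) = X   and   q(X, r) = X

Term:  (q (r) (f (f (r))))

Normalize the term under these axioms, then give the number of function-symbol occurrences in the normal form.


1. (q (r) (f (f (r))))  →  (f (f (r)))
normal form: (f (f (r)))

size = 3


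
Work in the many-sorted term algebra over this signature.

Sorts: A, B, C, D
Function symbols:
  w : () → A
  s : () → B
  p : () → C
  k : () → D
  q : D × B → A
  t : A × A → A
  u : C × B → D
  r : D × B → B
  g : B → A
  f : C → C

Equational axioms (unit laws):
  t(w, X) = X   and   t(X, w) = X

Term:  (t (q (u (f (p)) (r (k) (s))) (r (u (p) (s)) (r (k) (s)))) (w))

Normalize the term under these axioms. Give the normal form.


normal form = (q (u (f (p)) (r (k) (s))) (r (u (p) (s)) (r (k) (s))))

1. (t (q (u (f (p)) (r (k) (s))) (r (u (p) (s)) (r (k) (s)))) (w))  →  (q (u (f (p)) (r (k) (s))) (r (u (p) (s)) (r (k) (s))))


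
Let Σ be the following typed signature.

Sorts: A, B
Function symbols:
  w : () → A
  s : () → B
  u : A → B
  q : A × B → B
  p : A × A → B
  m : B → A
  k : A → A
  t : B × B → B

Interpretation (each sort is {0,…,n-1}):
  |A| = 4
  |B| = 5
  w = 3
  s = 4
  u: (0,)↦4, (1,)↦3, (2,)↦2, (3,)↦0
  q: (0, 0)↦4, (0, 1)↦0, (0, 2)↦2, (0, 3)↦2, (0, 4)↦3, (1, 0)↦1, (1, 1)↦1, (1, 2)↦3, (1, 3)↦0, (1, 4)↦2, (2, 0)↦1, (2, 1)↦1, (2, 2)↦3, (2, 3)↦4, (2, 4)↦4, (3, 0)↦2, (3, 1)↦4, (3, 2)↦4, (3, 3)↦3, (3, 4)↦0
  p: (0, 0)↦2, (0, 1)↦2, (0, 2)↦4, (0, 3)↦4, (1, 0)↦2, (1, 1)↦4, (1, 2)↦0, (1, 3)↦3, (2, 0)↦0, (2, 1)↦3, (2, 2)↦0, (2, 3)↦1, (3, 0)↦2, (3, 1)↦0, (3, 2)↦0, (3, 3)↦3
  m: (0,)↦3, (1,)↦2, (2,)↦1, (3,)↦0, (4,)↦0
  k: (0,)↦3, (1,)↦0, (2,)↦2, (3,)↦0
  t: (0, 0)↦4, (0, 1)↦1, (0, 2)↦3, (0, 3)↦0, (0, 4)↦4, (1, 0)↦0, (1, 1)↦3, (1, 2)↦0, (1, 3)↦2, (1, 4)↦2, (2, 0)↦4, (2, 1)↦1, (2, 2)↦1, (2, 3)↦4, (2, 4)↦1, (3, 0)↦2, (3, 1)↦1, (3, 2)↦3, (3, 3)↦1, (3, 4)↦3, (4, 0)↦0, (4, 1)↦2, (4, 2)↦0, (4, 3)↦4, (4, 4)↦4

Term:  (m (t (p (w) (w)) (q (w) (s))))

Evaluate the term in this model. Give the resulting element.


value = 1

  w = 3
  w = 3
  (p (w) (w)) = p(3, 3) = 3
  w = 3
  s = 4
  (q (w) (s)) = q(3, 4) = 0
  (t (p (w) (w)) (q (w) (s))) = t(3, 0) = 2
  (m (t (p (w) (w)) (q (w) (s)))) = m(2,) = 1


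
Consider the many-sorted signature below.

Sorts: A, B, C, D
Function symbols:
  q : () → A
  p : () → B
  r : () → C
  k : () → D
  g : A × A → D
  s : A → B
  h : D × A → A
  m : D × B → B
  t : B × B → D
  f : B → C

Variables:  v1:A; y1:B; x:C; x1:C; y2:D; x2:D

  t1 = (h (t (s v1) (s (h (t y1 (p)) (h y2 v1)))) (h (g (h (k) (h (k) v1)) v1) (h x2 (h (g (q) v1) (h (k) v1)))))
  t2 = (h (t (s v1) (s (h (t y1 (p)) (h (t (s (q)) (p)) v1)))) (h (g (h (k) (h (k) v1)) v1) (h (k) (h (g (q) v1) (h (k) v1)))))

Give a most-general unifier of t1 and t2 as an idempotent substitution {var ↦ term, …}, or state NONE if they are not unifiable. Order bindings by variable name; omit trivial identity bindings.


{x2 ↦ (k), y2 ↦ (t (s (q)) (p))}


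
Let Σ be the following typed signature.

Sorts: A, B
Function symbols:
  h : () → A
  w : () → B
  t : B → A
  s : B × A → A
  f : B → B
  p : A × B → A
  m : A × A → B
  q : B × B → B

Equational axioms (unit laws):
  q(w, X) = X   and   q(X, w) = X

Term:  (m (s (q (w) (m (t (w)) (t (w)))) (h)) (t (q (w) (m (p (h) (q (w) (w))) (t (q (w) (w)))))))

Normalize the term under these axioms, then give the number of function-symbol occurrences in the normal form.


size = 15

1. (m (s (q (w) (m (t (w)) (t (w)))) (h)) (t (q (w) (m (p (h) (q (w) (w))) (t (q (w) (w)))))))  →  (m (s (m (t (w)) (t (w))) (h)) (t (q (w) (m (p (h) (q (w) (w))) (t (q (w) (w)))))))
2. (m (s (m (t (w)) (t (w))) (h)) (t (q (w) (m (p (h) (q (w) (w))) (t (q (w) (w)))))))  →  (m (s (m (t (w)) (t (w))) (h)) (t (m (p (h) (q (w) (w))) (t (q (w) (w))))))
3. (m (s (m (t (w)) (t (w))) (h)) (t (m (p (h) (q (w) (w))) (t (q (w) (w))))))  →  (m (s (m (t (w)) (t (w))) (h)) (t (m (p (h) (w)) (t (q (w) (w))))))
4. (m (s (m (t (w)) (t (w))) (h)) (t (m (p (h) (w)) (t (q (w) (w))))))  →  (m (s (m (t (w)) (t (w))) (h)) (t (m (p (h) (w)) (t (w)))))
normal form: (m (s (m (t (w)) (t (w))) (h)) (t (m (p (h) (w)) (t (w)))))


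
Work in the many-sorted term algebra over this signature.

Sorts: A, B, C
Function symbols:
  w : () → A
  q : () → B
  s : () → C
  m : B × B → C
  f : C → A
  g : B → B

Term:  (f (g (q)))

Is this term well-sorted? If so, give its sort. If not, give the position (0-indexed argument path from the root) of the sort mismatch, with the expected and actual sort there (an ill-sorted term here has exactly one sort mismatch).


    (q) : B
  (g (q)) : B
(f (g (q))) : ✗ arg 0 at [0] has sort B, expected C

ill-sorted at position [0]: expected C, got B


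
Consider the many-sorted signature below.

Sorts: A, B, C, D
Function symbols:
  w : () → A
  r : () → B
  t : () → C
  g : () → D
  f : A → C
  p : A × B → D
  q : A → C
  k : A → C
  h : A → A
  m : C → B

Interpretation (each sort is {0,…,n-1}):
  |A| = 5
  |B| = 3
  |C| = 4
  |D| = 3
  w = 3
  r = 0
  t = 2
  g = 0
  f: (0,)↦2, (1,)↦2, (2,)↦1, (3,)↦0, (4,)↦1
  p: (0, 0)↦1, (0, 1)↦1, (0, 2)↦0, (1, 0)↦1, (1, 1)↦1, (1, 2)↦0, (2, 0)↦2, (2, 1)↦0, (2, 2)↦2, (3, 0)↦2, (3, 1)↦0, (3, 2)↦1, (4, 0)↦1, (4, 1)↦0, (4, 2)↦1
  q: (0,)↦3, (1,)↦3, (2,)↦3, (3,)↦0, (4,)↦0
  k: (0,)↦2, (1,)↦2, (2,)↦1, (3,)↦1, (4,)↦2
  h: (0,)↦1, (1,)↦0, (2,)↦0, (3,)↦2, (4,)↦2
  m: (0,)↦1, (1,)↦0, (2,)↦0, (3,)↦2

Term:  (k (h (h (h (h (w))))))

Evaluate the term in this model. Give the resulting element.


value = 2

  w = 3
  (h (w)) = h(3,) = 2
  (h (h (w))) = h(2,) = 0
  (h (h (h (w)))) = h(0,) = 1
  (h (h (h (h (w))))) = h(1,) = 0
  (k (h (h (h (h (w)))))) = k(0,) = 2


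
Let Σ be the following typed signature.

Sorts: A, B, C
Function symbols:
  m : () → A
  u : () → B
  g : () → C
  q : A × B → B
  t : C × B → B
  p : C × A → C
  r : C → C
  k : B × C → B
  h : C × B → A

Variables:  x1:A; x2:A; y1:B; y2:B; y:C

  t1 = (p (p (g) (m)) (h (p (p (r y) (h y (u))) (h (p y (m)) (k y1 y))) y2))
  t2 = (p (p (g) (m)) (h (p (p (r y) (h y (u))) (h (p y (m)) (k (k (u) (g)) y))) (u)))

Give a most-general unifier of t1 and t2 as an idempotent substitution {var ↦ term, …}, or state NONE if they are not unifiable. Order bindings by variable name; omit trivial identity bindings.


{y1 ↦ (k (u) (g)), y2 ↦ (u)}


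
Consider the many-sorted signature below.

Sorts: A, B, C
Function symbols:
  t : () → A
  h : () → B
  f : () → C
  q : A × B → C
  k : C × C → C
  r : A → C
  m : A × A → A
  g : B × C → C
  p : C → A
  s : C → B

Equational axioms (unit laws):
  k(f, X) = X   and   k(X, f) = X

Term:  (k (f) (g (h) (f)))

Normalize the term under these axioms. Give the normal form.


1. (k (f) (g (h) (f)))  →  (g (h) (f))

normal form = (g (h) (f))


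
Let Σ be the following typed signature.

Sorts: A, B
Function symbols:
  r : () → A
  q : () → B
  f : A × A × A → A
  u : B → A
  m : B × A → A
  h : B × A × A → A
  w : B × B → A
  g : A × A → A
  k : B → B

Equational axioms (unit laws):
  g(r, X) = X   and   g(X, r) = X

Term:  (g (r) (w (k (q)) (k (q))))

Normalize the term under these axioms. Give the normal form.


1. (g (r) (w (k (q)) (k (q))))  →  (w (k (q)) (k (q)))

normal form = (w (k (q)) (k (q)))


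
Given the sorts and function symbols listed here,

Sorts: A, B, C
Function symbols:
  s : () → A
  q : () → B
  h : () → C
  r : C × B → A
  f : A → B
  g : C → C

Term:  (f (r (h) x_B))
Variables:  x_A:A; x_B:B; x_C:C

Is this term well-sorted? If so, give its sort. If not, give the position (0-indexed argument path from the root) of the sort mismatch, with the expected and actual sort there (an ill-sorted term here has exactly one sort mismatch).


well-sorted; sort = B

    (h) : C
    x_B : B
  (r (h) x_B) : A
(f (r (h) x_B)) : B


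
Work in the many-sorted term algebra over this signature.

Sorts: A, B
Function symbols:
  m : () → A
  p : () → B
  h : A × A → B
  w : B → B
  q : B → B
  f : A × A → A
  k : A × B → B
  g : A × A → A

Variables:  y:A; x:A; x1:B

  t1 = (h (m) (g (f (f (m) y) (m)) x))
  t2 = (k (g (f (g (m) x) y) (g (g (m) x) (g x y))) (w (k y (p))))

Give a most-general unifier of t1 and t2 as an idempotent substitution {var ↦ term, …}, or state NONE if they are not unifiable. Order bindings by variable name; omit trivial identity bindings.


head clash or occurs-check failure — not unifiable

NONE (not unifiable)


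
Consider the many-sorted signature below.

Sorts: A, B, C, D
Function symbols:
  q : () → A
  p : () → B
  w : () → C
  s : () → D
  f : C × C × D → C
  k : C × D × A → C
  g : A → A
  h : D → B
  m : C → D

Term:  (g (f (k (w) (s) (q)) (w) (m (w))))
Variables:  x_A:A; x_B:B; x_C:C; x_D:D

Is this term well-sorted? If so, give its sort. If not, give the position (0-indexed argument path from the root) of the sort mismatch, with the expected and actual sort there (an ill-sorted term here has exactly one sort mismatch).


ill-sorted at position [0]: expected A, got C

      (w) : C
      (s) : D
      (q) : A
    (k (w) (s) (q)) : C
    (w) : C
      (w) : C
    (m (w)) : D
  (f (k (w) (s) (q)) (w) (m (w))) : C
(g (f (k (w) (s) (q)) (w) (m (w)))) : ✗ arg 0 at [0] has sort C, expected A


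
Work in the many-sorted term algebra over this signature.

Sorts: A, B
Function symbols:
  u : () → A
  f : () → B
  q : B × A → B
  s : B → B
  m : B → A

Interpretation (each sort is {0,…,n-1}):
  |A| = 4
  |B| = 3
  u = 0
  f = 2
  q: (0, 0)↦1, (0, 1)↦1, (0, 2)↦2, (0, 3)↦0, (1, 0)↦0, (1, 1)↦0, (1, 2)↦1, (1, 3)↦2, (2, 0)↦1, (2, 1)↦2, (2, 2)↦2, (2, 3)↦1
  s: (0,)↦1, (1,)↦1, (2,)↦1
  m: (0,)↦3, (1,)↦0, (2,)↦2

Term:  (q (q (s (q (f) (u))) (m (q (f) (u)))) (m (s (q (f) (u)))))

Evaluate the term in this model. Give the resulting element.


value = 1

  f = 2
  u = 0
  (q (f) (u)) = q(2, 0) = 1
  (s (q (f) (u))) = s(1,) = 1
  f = 2
  u = 0
  (q (f) (u)) = q(2, 0) = 1
  (m (q (f) (u))) = m(1,) = 0
  (q (s (q (f) (u))) (m (q (f) (u)))) = q(1, 0) = 0
  f = 2
  u = 0
  (q (f) (u)) = q(2, 0) = 1
  (s (q (f) (u))) = s(1,) = 1
  (m (s (q (f) (u)))) = m(1,) = 0
  (q (q (s (q (f) (u))) (m (q (f) (u)))) (m (s (q (f) (u))))) = q(0, 0) = 1


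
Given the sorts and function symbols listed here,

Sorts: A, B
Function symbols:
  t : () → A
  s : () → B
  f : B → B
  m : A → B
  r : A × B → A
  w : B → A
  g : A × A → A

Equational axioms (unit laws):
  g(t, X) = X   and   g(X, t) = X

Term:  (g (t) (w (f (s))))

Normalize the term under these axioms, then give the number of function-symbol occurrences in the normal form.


1. (g (t) (w (f (s))))  →  (w (f (s)))
normal form: (w (f (s)))

size = 3


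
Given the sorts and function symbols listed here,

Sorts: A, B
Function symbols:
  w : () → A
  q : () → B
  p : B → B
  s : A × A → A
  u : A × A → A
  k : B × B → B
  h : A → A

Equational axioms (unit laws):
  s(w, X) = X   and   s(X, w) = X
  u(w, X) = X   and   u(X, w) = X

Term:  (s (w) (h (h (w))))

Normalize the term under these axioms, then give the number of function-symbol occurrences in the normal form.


size = 3

1. (s (w) (h (h (w))))  →  (h (h (w)))
normal form: (h (h (w)))


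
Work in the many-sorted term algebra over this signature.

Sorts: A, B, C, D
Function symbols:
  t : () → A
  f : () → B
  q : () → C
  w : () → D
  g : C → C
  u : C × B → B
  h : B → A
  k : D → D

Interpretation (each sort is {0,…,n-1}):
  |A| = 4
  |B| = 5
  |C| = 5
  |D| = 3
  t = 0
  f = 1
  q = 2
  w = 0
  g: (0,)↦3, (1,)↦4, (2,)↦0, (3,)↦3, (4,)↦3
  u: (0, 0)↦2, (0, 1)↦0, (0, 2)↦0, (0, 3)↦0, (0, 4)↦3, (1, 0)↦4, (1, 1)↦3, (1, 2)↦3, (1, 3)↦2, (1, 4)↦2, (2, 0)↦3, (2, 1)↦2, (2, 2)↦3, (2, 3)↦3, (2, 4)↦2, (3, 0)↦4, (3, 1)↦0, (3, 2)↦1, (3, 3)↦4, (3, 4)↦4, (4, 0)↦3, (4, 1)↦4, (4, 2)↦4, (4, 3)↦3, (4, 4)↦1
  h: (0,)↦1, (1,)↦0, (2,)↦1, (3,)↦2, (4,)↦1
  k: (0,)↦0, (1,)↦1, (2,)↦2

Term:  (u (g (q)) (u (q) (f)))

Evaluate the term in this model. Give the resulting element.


value = 0

  q = 2
  (g (q)) = g(2,) = 0
  q = 2
  f = 1
  (u (q) (f)) = u(2, 1) = 2
  (u (g (q)) (u (q) (f))) = u(0, 2) = 0


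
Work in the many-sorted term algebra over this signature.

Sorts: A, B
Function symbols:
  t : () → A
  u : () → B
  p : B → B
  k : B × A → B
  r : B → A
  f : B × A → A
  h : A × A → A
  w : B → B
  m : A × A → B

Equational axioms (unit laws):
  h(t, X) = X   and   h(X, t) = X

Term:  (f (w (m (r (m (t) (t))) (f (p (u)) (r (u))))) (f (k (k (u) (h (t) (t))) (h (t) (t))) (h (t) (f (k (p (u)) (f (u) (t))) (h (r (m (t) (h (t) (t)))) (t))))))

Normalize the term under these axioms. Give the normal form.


normal form = (f (w (m (r (m (t) (t))) (f (p (u)) (r (u))))) (f (k (k (u) (t)) (t)) (f (k (p (u)) (f (u) (t))) (r (m (t) (t))))))

1. (f (w (m (r (m (t) (t))) (f (p (u)) (r (u))))) (f (k (k (u) (h (t) (t))) (h (t) (t))) (h (t) (f (k (p (u)) (f (u) (t))) (h (r (m (t) (h (t) (t)))) (t))))))  →  (f (w (m (r (m (t) (t))) (f (p (u)) (r (u))))) (f (k (k (u) (t)) (h (t) (t))) (h (t) (f (k (p (u)) (f (u) (t))) (h (r (m (t) (h (t) (t)))) (t))))))
2. (f (w (m (r (m (t) (t))) (f (p (u)) (r (u))))) (f (k (k (u) (t)) (h (t) (t))) (h (t) (f (k (p (u)) (f (u) (t))) (h (r (m (t) (h (t) (t)))) (t))))))  →  (f (w (m (r (m (t) (t))) (f (p (u)) (r (u))))) (f (k (k (u) (t)) (t)) (h (t) (f (k (p (u)) (f (u) (t))) (h (r (m (t) (h (t) (t)))) (t))))))
3. (f (w (m (r (m (t) (t))) (f (p (u)) (r (u))))) (f (k (k (u) (t)) (t)) (h (t) (f (k (p (u)) (f (u) (t))) (h (r (m (t) (h (t) (t)))) (t))))))  →  (f (w (m (r (m (t) (t))) (f (p (u)) (r (u))))) (f (k (k (u) (t)) (t)) (f (k (p (u)) (f (u) (t))) (h (r (m (t) (h (t) (t)))) (t)))))
4. (f (w (m (r (m (t) (t))) (f (p (u)) (r (u))))) (f (k (k (u) (t)) (t)) (f (k (p (u)) (f (u) (t))) (h (r (m (t) (h (t) (t)))) (t)))))  →  (f (w (m (r (m (t) (t))) (f (p (u)) (r (u))))) (f (k (k (u) (t)) (t)) (f (k (p (u)) (f (u) (t))) (r (m (t) (h (t) (t)))))))
5. (f (w (m (r (m (t) (t))) (f (p (u)) (r (u))))) (f (k (k (u) (t)) (t)) (f (k (p (u)) (f (u) (t))) (r (m (t) (h (t) (t)))))))  →  (f (w (m (r (m (t) (t))) (f (p (u)) (r (u))))) (f (k (k (u) (t)) (t)) (f (k (p (u)) (f (u) (t))) (r (m (t) (t))))))


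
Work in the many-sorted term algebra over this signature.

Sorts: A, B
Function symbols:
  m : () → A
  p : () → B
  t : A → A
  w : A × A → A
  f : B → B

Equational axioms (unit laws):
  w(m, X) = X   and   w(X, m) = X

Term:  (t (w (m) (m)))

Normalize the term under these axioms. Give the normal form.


normal form = (t (m))

1. (t (w (m) (m)))  →  (t (m))


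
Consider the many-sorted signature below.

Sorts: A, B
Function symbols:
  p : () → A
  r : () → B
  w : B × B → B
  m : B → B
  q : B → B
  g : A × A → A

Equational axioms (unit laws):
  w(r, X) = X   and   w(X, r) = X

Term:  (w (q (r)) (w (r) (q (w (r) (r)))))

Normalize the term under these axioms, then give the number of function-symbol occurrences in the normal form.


size = 5

1. (w (q (r)) (w (r) (q (w (r) (r)))))  →  (w (q (r)) (q (w (r) (r))))
2. (w (q (r)) (q (w (r) (r))))  →  (w (q (r)) (q (r)))
normal form: (w (q (r)) (q (r)))


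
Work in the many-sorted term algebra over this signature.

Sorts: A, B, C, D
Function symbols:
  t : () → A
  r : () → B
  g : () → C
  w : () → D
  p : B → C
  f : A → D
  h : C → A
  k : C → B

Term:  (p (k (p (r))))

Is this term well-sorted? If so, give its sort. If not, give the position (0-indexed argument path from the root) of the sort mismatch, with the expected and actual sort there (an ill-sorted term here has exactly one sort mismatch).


well-sorted; sort = C

      (r) : B
    (p (r)) : C
  (k (p (r))) : B
(p (k (p (r)))) : C


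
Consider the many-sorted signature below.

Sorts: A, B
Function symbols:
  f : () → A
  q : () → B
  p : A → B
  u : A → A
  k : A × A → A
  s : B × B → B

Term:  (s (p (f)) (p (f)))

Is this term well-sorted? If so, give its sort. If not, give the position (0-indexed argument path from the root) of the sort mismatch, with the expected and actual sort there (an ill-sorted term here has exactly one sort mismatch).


well-sorted; sort = B

    (f) : A
  (p (f)) : B
    (f) : A
  (p (f)) : B
(s (p (f)) (p (f))) : B


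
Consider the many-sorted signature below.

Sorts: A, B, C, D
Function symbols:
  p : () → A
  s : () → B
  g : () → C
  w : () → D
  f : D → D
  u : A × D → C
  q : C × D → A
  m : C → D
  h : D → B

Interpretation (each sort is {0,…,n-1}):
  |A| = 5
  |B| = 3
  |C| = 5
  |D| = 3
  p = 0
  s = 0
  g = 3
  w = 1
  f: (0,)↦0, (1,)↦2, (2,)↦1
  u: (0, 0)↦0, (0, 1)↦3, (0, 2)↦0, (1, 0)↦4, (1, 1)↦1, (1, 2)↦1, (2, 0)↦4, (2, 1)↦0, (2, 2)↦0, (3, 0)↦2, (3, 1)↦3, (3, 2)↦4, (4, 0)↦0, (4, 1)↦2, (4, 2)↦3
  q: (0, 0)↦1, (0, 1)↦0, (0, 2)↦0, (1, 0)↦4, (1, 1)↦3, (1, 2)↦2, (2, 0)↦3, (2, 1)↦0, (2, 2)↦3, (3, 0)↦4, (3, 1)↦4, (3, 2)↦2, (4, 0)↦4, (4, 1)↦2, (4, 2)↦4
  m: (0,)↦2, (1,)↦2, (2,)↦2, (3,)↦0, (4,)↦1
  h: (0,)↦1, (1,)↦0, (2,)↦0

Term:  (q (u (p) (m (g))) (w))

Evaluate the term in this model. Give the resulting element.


  p = 0
  g = 3
  (m (g)) = m(3,) = 0
  (u (p) (m (g))) = u(0, 0) = 0
  w = 1
  (q (u (p) (m (g))) (w)) = q(0, 1) = 0

value = 0


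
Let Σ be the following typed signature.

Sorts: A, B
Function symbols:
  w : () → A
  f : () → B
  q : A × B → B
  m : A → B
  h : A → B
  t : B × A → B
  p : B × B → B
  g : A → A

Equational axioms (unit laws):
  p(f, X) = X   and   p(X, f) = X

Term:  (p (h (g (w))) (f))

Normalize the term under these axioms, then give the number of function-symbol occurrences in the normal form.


1. (p (h (g (w))) (f))  →  (h (g (w)))
normal form: (h (g (w)))

size = 3


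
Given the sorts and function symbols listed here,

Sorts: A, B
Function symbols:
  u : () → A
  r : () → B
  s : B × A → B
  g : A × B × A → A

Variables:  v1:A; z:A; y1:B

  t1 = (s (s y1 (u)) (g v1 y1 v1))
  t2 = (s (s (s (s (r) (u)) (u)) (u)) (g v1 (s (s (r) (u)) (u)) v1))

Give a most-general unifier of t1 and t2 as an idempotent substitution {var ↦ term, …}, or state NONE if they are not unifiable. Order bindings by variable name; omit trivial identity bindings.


{y1 ↦ (s (s (r) (u)) (u))}


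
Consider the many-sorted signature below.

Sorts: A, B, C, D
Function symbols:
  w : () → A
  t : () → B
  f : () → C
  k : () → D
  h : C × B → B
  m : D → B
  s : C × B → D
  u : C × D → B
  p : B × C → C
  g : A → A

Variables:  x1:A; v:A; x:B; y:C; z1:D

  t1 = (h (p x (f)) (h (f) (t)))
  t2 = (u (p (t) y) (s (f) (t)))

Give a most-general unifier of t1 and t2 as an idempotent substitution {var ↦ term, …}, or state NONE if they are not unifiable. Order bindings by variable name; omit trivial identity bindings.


NONE (not unifiable)

head clash or occurs-check failure — not unifiable


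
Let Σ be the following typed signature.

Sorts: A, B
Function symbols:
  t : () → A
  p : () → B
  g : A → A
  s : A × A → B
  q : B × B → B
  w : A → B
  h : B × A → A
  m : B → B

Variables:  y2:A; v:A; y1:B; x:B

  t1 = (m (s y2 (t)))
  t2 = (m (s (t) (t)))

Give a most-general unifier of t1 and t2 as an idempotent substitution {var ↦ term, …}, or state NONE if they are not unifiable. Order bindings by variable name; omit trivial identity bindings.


{y2 ↦ (t)}


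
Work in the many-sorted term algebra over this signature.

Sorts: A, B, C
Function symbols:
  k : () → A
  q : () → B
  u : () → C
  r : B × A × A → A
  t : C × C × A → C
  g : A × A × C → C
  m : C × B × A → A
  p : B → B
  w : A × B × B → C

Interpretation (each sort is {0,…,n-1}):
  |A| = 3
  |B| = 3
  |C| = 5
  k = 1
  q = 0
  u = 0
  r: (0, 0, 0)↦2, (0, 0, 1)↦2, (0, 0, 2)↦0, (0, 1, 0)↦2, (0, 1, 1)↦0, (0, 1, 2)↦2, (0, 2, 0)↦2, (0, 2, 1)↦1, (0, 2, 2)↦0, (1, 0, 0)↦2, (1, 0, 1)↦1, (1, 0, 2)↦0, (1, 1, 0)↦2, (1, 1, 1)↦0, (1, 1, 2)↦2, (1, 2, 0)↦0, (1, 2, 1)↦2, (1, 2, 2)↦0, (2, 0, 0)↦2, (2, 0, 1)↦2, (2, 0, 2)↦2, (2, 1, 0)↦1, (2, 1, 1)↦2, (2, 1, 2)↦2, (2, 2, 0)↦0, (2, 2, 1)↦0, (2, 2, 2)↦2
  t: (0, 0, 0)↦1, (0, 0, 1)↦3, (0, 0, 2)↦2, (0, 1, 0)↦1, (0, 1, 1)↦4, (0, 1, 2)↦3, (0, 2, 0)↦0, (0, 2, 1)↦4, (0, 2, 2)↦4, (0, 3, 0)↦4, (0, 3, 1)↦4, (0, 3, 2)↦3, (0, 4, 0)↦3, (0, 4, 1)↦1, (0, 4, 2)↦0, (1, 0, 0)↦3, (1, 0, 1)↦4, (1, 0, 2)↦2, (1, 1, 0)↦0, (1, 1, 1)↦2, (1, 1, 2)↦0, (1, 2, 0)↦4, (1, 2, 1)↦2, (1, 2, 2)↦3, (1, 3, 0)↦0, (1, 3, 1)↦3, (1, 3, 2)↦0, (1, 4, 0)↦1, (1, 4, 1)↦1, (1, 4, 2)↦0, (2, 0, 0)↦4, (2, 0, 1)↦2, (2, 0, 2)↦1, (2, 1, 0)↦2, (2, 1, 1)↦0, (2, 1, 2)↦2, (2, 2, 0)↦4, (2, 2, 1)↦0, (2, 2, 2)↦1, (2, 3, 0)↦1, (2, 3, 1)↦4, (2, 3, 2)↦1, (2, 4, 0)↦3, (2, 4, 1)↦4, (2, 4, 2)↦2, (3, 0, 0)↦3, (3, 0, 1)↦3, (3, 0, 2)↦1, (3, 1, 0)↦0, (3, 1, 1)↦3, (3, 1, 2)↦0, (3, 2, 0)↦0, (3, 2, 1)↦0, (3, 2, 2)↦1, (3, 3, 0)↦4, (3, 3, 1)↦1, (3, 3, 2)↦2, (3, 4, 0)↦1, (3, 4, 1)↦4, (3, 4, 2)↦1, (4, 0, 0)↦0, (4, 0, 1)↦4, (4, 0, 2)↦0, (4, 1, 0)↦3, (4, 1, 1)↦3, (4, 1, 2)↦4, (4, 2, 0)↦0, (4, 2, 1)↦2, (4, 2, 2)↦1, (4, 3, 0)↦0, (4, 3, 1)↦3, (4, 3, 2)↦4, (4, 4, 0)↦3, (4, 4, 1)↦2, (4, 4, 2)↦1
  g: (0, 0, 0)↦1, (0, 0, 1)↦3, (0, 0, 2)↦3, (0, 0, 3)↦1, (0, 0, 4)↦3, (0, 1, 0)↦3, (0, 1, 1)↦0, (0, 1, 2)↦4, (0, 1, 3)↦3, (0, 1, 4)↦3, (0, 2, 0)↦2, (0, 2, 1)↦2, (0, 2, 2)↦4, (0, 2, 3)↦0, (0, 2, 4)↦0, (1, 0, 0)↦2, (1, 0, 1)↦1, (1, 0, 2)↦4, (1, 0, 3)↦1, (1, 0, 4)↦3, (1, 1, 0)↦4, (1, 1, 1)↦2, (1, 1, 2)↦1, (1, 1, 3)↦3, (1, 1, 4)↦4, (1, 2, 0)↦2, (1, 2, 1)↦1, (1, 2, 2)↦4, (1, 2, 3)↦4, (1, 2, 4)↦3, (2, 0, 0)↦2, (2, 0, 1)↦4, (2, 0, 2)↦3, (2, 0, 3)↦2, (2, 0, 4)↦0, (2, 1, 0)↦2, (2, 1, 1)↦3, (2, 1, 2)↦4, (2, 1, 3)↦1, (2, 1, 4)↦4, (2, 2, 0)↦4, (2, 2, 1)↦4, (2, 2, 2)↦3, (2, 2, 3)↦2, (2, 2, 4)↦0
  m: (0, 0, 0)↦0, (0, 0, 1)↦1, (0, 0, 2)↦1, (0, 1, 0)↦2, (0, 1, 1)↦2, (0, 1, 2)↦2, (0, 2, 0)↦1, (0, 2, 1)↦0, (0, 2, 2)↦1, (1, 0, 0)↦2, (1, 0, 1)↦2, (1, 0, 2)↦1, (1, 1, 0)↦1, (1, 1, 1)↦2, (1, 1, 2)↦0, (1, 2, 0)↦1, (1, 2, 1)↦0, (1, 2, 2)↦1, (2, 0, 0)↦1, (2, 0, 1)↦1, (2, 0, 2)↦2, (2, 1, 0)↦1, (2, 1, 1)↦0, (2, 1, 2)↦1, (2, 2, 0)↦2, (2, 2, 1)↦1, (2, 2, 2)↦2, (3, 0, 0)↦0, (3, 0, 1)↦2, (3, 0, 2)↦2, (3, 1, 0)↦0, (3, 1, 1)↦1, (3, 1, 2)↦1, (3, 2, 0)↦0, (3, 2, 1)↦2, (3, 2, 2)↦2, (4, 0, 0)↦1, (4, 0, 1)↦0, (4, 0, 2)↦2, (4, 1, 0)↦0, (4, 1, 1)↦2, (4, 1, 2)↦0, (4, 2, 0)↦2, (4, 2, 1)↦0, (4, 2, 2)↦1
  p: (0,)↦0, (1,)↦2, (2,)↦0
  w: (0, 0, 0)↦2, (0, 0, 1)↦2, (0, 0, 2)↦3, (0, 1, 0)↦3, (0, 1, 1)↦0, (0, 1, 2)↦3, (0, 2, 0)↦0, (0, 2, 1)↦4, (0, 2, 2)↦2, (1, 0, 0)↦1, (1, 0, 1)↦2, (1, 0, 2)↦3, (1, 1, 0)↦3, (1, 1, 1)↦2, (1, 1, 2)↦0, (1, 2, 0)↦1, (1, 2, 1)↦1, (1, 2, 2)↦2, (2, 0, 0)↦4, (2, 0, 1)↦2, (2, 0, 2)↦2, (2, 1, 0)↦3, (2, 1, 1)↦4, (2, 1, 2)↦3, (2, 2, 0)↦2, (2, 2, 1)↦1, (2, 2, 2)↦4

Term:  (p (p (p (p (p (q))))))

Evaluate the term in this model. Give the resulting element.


value = 0

  q = 0
  (p (q)) = p(0,) = 0
  (p (p (q))) = p(0,) = 0
  (p (p (p (q)))) = p(0,) = 0
  (p (p (p (p (q))))) = p(0,) = 0
  (p (p (p (p (p (q)))))) = p(0,) = 0


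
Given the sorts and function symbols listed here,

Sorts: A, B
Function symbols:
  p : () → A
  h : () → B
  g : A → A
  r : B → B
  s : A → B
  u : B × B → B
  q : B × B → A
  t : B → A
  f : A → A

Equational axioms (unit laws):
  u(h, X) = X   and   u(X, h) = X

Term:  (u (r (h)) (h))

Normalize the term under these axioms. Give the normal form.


1. (u (r (h)) (h))  →  (r (h))

normal form = (r (h))


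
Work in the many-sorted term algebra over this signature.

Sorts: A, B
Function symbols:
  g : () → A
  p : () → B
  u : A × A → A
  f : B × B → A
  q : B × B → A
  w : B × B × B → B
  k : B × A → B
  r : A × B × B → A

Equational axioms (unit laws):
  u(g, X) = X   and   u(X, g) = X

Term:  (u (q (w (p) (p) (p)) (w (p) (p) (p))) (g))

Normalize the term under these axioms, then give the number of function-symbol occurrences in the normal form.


1. (u (q (w (p) (p) (p)) (w (p) (p) (p))) (g))  →  (q (w (p) (p) (p)) (w (p) (p) (p)))
normal form: (q (w (p) (p) (p)) (w (p) (p) (p)))

size = 9


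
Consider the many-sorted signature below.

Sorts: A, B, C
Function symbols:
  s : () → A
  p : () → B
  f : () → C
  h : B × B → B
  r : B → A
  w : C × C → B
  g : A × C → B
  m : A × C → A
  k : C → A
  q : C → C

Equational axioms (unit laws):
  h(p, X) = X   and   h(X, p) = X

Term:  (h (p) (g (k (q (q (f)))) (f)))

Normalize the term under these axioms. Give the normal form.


normal form = (g (k (q (q (f)))) (f))

1. (h (p) (g (k (q (q (f)))) (f)))  →  (g (k (q (q (f)))) (f))


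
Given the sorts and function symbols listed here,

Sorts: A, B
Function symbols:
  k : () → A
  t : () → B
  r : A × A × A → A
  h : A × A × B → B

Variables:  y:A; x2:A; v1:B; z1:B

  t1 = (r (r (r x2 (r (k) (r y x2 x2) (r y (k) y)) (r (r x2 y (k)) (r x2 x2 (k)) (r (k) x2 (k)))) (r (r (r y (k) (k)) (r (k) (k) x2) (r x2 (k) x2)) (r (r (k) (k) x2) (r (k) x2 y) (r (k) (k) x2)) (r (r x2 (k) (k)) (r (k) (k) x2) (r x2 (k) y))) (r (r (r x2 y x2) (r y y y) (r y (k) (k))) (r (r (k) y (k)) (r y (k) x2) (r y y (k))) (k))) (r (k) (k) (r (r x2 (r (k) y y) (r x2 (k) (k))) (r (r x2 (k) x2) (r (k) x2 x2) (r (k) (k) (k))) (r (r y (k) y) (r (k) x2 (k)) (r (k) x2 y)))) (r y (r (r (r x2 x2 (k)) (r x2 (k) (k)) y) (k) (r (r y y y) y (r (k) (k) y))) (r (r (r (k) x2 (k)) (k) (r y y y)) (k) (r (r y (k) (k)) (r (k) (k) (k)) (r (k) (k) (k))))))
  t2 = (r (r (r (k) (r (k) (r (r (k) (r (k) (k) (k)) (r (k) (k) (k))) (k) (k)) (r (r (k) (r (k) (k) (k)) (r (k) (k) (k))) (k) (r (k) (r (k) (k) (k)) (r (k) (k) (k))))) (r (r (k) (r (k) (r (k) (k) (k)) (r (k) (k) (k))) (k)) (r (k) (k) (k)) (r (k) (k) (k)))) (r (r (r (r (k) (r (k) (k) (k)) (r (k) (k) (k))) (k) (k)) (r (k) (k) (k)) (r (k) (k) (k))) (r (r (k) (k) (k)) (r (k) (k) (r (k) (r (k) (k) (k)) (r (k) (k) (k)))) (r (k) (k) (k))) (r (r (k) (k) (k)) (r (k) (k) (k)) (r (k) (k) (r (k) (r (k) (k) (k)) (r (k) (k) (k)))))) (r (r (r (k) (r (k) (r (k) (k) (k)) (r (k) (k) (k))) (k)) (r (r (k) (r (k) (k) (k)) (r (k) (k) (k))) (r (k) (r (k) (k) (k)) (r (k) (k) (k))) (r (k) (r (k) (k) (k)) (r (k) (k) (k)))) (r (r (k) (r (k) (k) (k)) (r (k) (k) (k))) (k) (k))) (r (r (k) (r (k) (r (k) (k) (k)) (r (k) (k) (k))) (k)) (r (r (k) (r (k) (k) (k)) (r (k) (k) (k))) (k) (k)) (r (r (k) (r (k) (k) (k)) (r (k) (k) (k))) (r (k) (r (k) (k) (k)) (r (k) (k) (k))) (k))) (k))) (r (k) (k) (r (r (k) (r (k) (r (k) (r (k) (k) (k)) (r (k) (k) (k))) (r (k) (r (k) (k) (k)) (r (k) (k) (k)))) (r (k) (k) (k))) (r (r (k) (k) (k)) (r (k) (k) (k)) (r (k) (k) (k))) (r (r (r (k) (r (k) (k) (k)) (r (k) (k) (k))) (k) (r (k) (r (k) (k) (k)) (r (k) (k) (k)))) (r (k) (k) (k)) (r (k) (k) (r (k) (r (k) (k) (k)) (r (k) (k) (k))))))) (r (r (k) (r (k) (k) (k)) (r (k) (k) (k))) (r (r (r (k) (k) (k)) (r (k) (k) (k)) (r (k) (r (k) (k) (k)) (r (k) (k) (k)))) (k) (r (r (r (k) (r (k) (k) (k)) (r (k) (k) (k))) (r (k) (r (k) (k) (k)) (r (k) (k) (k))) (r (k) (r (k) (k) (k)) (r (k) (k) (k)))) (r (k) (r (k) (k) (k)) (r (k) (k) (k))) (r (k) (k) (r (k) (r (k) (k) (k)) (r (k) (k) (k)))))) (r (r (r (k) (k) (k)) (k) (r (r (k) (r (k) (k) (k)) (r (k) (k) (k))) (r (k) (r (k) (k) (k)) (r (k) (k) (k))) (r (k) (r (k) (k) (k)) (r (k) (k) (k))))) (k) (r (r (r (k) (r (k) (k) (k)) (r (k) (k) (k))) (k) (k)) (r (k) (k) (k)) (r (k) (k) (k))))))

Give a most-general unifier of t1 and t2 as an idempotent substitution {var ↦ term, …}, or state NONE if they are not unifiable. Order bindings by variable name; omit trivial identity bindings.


{x2 ↦ (k), y ↦ (r (k) (r (k) (k) (k)) (r (k) (k) (k)))}
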